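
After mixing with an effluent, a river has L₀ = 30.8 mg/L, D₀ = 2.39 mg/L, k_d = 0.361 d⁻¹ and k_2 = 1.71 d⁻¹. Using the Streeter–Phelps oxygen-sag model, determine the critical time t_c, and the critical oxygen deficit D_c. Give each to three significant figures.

t_c = [1/(k_2−k_d)] ln[(k_2/k_d)(1 − D₀(k_2−k_d)/(k_d L₀))]
= [1/(1.71−0.361)] ln[(1.71/0.361)(1 − 2.39×1.349/(0.361×30.8))]
= (1/1.349) ln[4.737 × 0.7100] = 0.7413 × ln(3.363) = 0.7413 × 1.213 = 0.8991 d.
D_c = (k_d/k_2) L₀ e^(−k_d t_c) = (0.361/1.71) × 30.8 × e^(−0.361×0.8991) = 0.2111 × 30.8 × 0.7228 = 4.700 mg/L.

t_c ≈ 0.899 d; D_c ≈ 4.70 mg/L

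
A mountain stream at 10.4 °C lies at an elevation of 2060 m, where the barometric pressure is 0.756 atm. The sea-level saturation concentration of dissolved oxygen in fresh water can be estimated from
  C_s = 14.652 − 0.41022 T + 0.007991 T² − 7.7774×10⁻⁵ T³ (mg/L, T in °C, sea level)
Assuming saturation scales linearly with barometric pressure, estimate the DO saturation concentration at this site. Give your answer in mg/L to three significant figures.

C_s ≈ 8.44 mg/L

At sea level: C_s = 14.652 − 0.41022×10.4 + 0.007991×10.4² − 7.7774×10⁻⁵×10.4³ = 11.16 mg/L.
Pressure correction: C_s' = 11.16 × 0.756 = 8.439 mg/L.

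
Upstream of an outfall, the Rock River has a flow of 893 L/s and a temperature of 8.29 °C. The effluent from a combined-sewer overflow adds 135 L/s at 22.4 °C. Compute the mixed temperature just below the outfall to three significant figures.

Flow-weighted mixing: C = (Q_r C_r + Q_w C_w)/(Q_r + Q_w)
= (893×8.29 + 135×22.4)/(893 + 135) = 10430/1028 = 10.14 °C.

10.1 °C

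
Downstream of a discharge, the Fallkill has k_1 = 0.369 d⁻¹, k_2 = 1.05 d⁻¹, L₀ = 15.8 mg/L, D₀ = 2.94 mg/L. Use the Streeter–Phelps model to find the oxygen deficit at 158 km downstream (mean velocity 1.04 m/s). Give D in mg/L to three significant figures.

D ≈ 3.59 mg/L

Travel time t = x/v = 158 km / (1.04 m/s) = 158000 m / 1.04 m/s = 151900 s = 1.758 d.
k_1 L₀/(k_2−k_1) = 0.369×15.8/(1.05−0.369) = 5.830/0.6810 = 8.561 mg/L.
e^(−k_1 t) = e^(−0.369×1.758) = 0.5227; e^(−k_2 t) = e^(−1.05×1.758) = 0.1578.
D = 8.561 × (0.5227 − 0.1578) + 2.94 × 0.1578 = 3.123 + 0.4640 = 3.587 mg/L.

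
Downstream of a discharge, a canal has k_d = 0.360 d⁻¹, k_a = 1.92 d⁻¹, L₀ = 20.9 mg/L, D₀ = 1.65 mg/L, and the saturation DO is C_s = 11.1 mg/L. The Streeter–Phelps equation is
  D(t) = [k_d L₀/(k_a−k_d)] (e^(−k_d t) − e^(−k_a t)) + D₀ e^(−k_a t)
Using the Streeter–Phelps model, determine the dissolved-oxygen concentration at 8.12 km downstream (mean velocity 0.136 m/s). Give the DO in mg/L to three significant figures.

Travel time t = x/v = 8.12 km / (0.136 m/s) = 8120 m / 0.136 m/s = 59710 s = 0.6910 d.
k_d L₀/(k_a−k_d) = 0.360×20.9/(1.92−0.360) = 7.524/1.560 = 4.823 mg/L.
e^(−k_d t) = e^(−0.360×0.6910) = 0.7798; e^(−k_a t) = e^(−1.92×0.6910) = 0.2653.
D = 4.823 × (0.7798 − 0.2653) + 1.65 × 0.2653 = 2.481 + 0.4378 = 2.919 mg/L.
DO = C_s − D = 11.1 − 2.919 = 8.181 mg/L.

DO ≈ 8.18 mg/L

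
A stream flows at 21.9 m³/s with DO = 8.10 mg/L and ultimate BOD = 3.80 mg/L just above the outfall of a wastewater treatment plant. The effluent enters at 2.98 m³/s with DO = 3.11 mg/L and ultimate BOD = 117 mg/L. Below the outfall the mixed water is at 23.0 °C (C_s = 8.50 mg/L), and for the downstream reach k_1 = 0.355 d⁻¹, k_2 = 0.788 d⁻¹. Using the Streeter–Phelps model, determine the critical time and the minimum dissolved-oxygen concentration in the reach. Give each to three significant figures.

t_c ≈ 1.67 d; minimum DO ≈ 4.18 mg/L

Mixed DO = (21.9×8.10 + 2.98×3.11)/(21.9+2.98) = 186.7/24.88 = 7.502 mg/L.
Mixed L₀ = (21.9×3.80 + 2.98×117)/(24.88) = 431.9/24.88 = 17.36 mg/L.
Initial deficit D₀ = C_s − DO₀ = 8.50 − 7.502 = 0.9977 mg/L.
t_c = (1/0.4330) ln[(0.788/0.355)(1 − 0.9977×0.4330/(0.355×17.36))] = 2.309 × ln(2.064) = 1.674 d.
D_c = (0.355/0.788) × 17.36 × e^(−0.355×1.674) = 0.4505 × 17.36 × 0.5520 = 4.317 mg/L.
Minimum DO = 8.50 − 4.317 = 4.183 mg/L.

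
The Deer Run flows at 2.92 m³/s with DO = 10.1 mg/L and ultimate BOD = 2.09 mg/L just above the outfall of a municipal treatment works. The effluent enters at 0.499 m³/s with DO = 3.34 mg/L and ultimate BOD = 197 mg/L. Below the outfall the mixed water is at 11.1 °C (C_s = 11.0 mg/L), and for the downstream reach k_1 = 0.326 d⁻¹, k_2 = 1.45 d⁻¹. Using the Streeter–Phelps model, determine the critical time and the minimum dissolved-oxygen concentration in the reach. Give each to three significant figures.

t_c ≈ 1.11 d; minimum DO ≈ 6.23 mg/L

Mixed DO = (2.92×10.1 + 0.499×3.34)/(2.92+0.499) = 31.16/3.419 = 9.113 mg/L.
Mixed L₀ = (2.92×2.09 + 0.499×197)/(3.419) = 104.4/3.419 = 30.54 mg/L.
Initial deficit D₀ = C_s − DO₀ = 11.0 − 9.113 = 1.887 mg/L.
t_c = (1/1.124) ln[(1.45/0.326)(1 − 1.887×1.124/(0.326×30.54))] = 0.8897 × ln(3.500) = 1.115 d.
D_c = (0.326/1.45) × 30.54 × e^(−0.326×1.115) = 0.2248 × 30.54 × 0.6953 = 4.774 mg/L.
Minimum DO = 11.0 − 4.774 = 6.226 mg/L.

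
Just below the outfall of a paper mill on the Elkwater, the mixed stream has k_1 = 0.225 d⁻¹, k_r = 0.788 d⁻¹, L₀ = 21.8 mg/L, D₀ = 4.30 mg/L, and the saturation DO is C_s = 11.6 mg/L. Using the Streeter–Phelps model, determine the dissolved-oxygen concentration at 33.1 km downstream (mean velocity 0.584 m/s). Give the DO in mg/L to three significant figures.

Travel time t = x/v = 33.1 km / (0.584 m/s) = 33100 m / 0.584 m/s = 56680 s = 0.6560 d.
k_1 L₀/(k_r−k_1) = 0.225×21.8/(0.788−0.225) = 4.905/0.5630 = 8.712 mg/L.
e^(−k_1 t) = e^(−0.225×0.6560) = 0.8628; e^(−k_r t) = e^(−0.788×0.6560) = 0.5964.
D = 8.712 × (0.8628 − 0.5964) + 4.30 × 0.5964 = 2.321 + 2.564 = 4.885 mg/L.
DO = C_s − D = 11.6 − 4.885 = 6.715 mg/L.

DO ≈ 6.71 mg/L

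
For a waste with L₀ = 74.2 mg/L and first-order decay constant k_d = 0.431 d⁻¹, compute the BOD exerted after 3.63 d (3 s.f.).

y_t = L₀(1 − e^(−k_d t)) = 74.2 × (1 − e^(−0.431×3.63))
= 74.2 × (1 − 0.2092) = 74.2 × 0.7908 = 58.68 mg/L.

y ≈ 58.7 mg/L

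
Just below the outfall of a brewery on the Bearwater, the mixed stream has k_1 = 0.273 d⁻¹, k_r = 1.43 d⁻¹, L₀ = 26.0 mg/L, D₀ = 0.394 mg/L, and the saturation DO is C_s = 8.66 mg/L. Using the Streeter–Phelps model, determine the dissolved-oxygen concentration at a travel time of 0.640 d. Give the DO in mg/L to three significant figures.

k_1 L₀/(k_r−k_1) = 0.273×26.0/(1.43−0.273) = 7.098/1.157 = 6.135 mg/L.
e^(−k_1 t) = e^(−0.273×0.6400) = 0.8397; e^(−k_r t) = e^(−1.43×0.6400) = 0.4004.
D = 6.135 × (0.8397 − 0.4004) + 0.394 × 0.4004 = 2.695 + 0.1578 = 2.853 mg/L.
DO = C_s − D = 8.66 − 2.853 = 5.807 mg/L.

DO ≈ 5.81 mg/L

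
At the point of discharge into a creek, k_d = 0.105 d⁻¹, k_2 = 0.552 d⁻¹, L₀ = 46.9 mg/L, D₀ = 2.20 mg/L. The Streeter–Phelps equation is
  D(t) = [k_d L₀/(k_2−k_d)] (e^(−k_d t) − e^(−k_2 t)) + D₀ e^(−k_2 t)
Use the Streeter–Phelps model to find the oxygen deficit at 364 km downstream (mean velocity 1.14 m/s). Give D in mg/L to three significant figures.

D ≈ 6.33 mg/L

Travel time t = x/v = 364 km / (1.14 m/s) = 364000 m / 1.14 m/s = 319300 s = 3.696 d.
k_d L₀/(k_2−k_d) = 0.105×46.9/(0.552−0.105) = 4.925/0.4470 = 11.02 mg/L.
e^(−k_d t) = e^(−0.105×3.696) = 0.6784; e^(−k_2 t) = e^(−0.552×3.696) = 0.1300.
D = 11.02 × (0.6784 − 0.1300) + 2.20 × 0.1300 = 6.041 + 0.2861 = 6.327 mg/L.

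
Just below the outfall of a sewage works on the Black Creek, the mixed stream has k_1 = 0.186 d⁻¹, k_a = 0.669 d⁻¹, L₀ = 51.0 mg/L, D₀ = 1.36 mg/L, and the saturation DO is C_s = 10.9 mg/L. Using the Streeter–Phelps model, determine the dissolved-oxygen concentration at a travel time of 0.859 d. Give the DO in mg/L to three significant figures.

DO ≈ 4.45 mg/L

k_1 L₀/(k_a−k_1) = 0.186×51.0/(0.669−0.186) = 9.486/0.4830 = 19.64 mg/L.
e^(−k_1 t) = e^(−0.186×0.8590) = 0.8523; e^(−k_a t) = e^(−0.669×0.8590) = 0.5629.
D = 19.64 × (0.8523 − 0.5629) + 1.36 × 0.5629 = 5.685 + 0.7655 = 6.450 mg/L.
DO = C_s − D = 10.9 − 6.450 = 4.450 mg/L.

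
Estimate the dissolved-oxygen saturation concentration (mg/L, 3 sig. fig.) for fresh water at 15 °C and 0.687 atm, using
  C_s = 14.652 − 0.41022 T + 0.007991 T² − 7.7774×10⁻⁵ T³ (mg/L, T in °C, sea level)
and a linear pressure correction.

C_s ≈ 6.89 mg/L

At sea level: C_s = 14.652 − 0.41022×15 + 0.007991×15² − 7.7774×10⁻⁵×15³ = 10.03 mg/L.
Pressure correction: C_s' = 10.03 × 0.687 = 6.893 mg/L.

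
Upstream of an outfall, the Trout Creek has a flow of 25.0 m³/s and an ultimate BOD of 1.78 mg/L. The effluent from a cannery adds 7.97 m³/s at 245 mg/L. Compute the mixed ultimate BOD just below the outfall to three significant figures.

60.6 mg/L

Flow-weighted mixing: C = (Q_r C_r + Q_w C_w)/(Q_r + Q_w)
= (25.0×1.78 + 7.97×245)/(25.0 + 7.97) = 1997/32.97 = 60.57 mg/L.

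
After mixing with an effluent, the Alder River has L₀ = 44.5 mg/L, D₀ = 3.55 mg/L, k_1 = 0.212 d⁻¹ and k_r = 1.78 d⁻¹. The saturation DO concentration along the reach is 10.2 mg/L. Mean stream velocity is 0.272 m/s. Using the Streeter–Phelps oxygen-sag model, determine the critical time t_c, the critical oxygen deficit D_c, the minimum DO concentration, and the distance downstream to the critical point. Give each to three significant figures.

t_c ≈ 0.788 d; D_c ≈ 4.48 mg/L; min DO ≈ 5.72 mg/L; x_c ≈ 18.5 km

At the critical point dD/dt = 0, so k_1 L₀ e^(−k_1 t) = k_r D. Substituting D(t) from the Streeter–Phelps equation and solving for t gives
t_c = ln[(k_r/k_1)(1 − D₀(k_r−k_1)/(k_1 L₀))] / (k_r−k_1).
Here k_r−k_1 = 1.568 d⁻¹ and 1 − D₀(k_r−k_1)/(k_1 L₀) = 1 − 3.55×1.568/(0.212×44.5) = 0.4100, so
t_c = ln(8.396 × 0.4100) / 1.568 = 1.236 / 1.568 = 0.7883 d.
L(t_c) = L₀ e^(−k_1 t_c) = 44.5 × 0.8461 = 37.65 mg/L, and at the critical point k_r D_c = k_1 L, so D_c = (0.212/1.78) × 37.65 = 4.484 mg/L.
Minimum DO = C_s − D_c = 10.2 − 4.484 = 5.716 mg/L.
x_c = v t_c = 0.272 m/s × 0.7883 d × 86400 s/d = 18530 m ≈ 18.5 km.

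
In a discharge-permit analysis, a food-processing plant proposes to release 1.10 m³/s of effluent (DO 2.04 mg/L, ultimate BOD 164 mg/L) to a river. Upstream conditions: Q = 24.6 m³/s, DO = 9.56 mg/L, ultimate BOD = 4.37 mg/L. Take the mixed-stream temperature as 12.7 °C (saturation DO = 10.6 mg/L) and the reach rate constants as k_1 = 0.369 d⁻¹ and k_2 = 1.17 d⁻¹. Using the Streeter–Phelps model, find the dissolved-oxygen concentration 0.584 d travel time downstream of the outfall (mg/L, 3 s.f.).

DO ≈ 8.36 mg/L

Mixed DO = (24.6×9.56 + 1.10×2.04)/(24.6+1.10) = 237.4/25.70 = 9.238 mg/L.
Mixed L₀ = (24.6×4.37 + 1.10×164)/(25.70) = 287.9/25.70 = 11.20 mg/L.
Initial deficit D₀ = C_s − DO₀ = 10.6 − 9.238 = 1.362 mg/L.
D(0.584) = [0.369×11.20/(1.17−0.369)](e^(−0.369×0.584) − e^(−1.17×0.584)) + 1.362 e^(−1.17×0.584)
= 5.161 × (0.8061 − 0.5050) + 1.362 × 0.5050 = 2.242 mg/L.
DO = 10.6 − 2.242 = 8.358 mg/L.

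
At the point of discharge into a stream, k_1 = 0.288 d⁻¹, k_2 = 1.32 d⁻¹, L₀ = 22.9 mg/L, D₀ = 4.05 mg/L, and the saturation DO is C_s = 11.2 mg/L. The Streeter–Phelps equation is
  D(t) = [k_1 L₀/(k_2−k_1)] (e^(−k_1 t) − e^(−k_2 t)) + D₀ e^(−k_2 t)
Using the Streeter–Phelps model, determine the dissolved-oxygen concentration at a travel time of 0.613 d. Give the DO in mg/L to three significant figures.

k_1 L₀/(k_2−k_1) = 0.288×22.9/(1.32−0.288) = 6.595/1.032 = 6.391 mg/L.
e^(−k_1 t) = e^(−0.288×0.6130) = 0.8382; e^(−k_2 t) = e^(−1.32×0.6130) = 0.4452.
D = 6.391 × (0.8382 − 0.4452) + 4.05 × 0.4452 = 2.511 + 1.803 = 4.314 mg/L.
DO = C_s − D = 11.2 − 4.314 = 6.886 mg/L.

DO ≈ 6.89 mg/L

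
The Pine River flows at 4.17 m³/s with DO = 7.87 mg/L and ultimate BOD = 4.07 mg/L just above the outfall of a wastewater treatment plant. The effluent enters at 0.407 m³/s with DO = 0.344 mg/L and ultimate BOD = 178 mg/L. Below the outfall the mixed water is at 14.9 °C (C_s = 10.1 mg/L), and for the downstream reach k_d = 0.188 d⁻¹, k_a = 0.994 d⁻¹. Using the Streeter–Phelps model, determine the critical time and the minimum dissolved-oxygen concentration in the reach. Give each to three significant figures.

Mixed DO = (4.17×7.87 + 0.407×0.344)/(4.17+0.407) = 32.96/4.577 = 7.201 mg/L.
Mixed L₀ = (4.17×4.07 + 0.407×178)/(4.577) = 89.42/4.577 = 19.54 mg/L.
Initial deficit D₀ = C_s − DO₀ = 10.1 − 7.201 = 2.899 mg/L.
t_c = (1/0.8060) ln[(0.994/0.188)(1 − 2.899×0.8060/(0.188×19.54))] = 1.241 × ln(1.923) = 0.8115 d.
D_c = (0.188/0.994) × 19.54 × e^(−0.188×0.8115) = 0.1891 × 19.54 × 0.8585 = 3.172 mg/L.
Minimum DO = 10.1 − 3.172 = 6.928 mg/L.

t_c ≈ 0.811 d; minimum DO ≈ 6.93 mg/L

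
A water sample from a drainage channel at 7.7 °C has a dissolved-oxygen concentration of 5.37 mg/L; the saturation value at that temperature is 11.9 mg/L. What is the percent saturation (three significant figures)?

45.1 % saturation

% saturation = C/C_s × 100 = 5.37/11.9 × 100 = 45.1 %.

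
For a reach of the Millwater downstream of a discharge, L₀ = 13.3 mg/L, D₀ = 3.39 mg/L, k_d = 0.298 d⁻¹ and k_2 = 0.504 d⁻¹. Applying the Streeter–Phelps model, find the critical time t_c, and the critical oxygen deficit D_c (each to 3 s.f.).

t_c ≈ 1.61 d; D_c ≈ 4.87 mg/L

At the critical point dD/dt = 0, so k_d L₀ e^(−k_d t) = k_2 D. Substituting D(t) from the Streeter–Phelps equation and solving for t gives
t_c = ln[(k_2/k_d)(1 − D₀(k_2−k_d)/(k_d L₀))] / (k_2−k_d).
Here k_2−k_d = 0.2060 d⁻¹ and 1 − D₀(k_2−k_d)/(k_d L₀) = 1 − 3.39×0.2060/(0.298×13.3) = 0.8238, so
t_c = ln(1.691 × 0.8238) / 0.2060 = 0.3317 / 0.2060 = 1.610 d.
D_c = (k_d/k_2) L₀ e^(−k_d t_c) = (0.298/0.504) × 13.3 × e^(−0.298×1.610) = 0.5913 × 13.3 × 0.6189 = 4.867 mg/L.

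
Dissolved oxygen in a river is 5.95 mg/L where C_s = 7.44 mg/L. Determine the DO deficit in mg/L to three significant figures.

D ≈ 1.49 mg/L

D = C_s − C = 7.44 − 5.95 = 1.49 mg/L.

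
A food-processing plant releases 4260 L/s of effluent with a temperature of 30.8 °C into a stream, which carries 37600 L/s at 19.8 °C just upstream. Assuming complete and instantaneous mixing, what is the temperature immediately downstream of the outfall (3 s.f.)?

Flow-weighted mixing: C = (Q_r C_r + Q_w C_w)/(Q_r + Q_w)
= (37600×19.8 + 4260×30.8)/(37600 + 4260) = 875700/41860 = 20.92 °C.

20.9 °C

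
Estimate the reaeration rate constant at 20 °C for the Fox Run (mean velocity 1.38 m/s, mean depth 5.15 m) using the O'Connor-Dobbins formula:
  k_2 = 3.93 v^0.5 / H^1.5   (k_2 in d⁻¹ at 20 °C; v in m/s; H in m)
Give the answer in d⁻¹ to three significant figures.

k_2 = 3.93 × 1.38^0.5 / 5.15^1.5 = 3.93 × 1.175 / 11.69 = 0.3950 d⁻¹.

k_2 ≈ 0.395 d⁻¹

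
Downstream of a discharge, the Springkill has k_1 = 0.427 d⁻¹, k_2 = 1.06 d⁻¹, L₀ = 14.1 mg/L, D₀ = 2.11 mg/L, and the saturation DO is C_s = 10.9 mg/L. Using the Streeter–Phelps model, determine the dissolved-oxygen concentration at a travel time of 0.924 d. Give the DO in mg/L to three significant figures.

DO ≈ 7.27 mg/L

k_1 L₀/(k_2−k_1) = 0.427×14.1/(1.06−0.427) = 6.021/0.6330 = 9.511 mg/L.
e^(−k_1 t) = e^(−0.427×0.9240) = 0.6740; e^(−k_2 t) = e^(−1.06×0.9240) = 0.3755.
D = 9.511 × (0.6740 − 0.3755) + 2.11 × 0.3755 = 2.839 + 0.7924 = 3.631 mg/L.
DO = C_s − D = 10.9 − 3.631 = 7.269 mg/L.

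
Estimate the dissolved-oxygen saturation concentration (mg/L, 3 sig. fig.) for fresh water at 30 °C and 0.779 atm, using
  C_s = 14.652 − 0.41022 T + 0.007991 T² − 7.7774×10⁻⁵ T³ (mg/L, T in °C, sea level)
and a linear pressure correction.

At sea level: C_s = 14.652 − 0.41022×30 + 0.007991×30² − 7.7774×10⁻⁵×30³ = 7.437 mg/L.
Pressure correction: C_s' = 7.437 × 0.779 = 5.794 mg/L.

C_s ≈ 5.79 mg/L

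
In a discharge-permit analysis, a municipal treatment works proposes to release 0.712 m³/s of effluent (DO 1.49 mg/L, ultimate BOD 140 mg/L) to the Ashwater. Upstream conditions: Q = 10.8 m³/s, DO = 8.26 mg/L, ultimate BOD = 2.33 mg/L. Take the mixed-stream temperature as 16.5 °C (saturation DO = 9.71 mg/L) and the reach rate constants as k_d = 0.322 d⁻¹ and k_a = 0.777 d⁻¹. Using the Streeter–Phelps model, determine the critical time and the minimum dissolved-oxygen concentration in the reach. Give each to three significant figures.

Mixed DO = (10.8×8.26 + 0.712×1.49)/(10.8+0.712) = 90.27/11.51 = 7.841 mg/L.
Mixed L₀ = (10.8×2.33 + 0.712×140)/(11.51) = 124.8/11.51 = 10.84 mg/L.
Initial deficit D₀ = C_s − DO₀ = 9.71 − 7.841 = 1.869 mg/L.
t_c = (1/0.4550) ln[(0.777/0.322)(1 − 1.869×0.4550/(0.322×10.84))] = 2.198 × ln(1.825) = 1.323 d.
D_c = (0.322/0.777) × 10.84 × e^(−0.322×1.323) = 0.4144 × 10.84 × 0.6532 = 2.935 mg/L.
Minimum DO = 9.71 − 2.935 = 6.775 mg/L.

t_c ≈ 1.32 d; minimum DO ≈ 6.77 mg/L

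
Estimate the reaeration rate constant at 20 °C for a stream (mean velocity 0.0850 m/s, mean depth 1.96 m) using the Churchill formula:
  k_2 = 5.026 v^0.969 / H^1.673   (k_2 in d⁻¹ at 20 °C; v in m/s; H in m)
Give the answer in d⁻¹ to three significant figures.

k_2 = 5.026 × 0.0850^0.969 / 1.96^1.673 = 5.026 × 0.09175 / 3.083 = 0.1496 d⁻¹.

k_2 ≈ 0.150 d⁻¹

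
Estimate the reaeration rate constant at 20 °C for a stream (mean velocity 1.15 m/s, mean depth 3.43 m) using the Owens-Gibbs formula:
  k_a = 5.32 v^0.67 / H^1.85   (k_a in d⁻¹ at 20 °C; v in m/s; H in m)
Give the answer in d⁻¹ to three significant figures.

k_a ≈ 0.597 d⁻¹

k_a = 5.32 × 1.15^0.67 / 3.43^1.85 = 5.32 × 1.098 / 9.779 = 0.5974 d⁻¹.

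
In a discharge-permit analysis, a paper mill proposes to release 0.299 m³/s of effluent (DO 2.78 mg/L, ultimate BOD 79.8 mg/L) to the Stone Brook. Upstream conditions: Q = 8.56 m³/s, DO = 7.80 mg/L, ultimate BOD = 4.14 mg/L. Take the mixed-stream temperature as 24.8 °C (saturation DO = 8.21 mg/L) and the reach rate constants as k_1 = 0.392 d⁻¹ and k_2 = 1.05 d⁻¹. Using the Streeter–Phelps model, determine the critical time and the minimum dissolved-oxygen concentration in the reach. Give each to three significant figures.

t_c ≈ 1.26 d; minimum DO ≈ 6.68 mg/L

Mixed DO = (8.56×7.80 + 0.299×2.78)/(8.56+0.299) = 67.60/8.859 = 7.631 mg/L.
Mixed L₀ = (8.56×4.14 + 0.299×79.8)/(8.859) = 59.30/8.859 = 6.694 mg/L.
Initial deficit D₀ = C_s − DO₀ = 8.21 − 7.631 = 0.5794 mg/L.
t_c = (1/0.6580) ln[(1.05/0.392)(1 − 0.5794×0.6580/(0.392×6.694))] = 1.520 × ln(2.289) = 1.259 d.
D_c = (0.392/1.05) × 6.694 × e^(−0.392×1.259) = 0.3733 × 6.694 × 0.6105 = 1.526 mg/L.
Minimum DO = 8.21 − 1.526 = 6.684 mg/L.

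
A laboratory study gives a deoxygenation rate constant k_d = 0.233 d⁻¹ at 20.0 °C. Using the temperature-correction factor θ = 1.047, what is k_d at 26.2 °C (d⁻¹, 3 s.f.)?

k_d(T₂) = k_d(T₁) · θ^(T₂−T₁) = 0.233 × 1.047^(26.2−20.0)
= 0.233 × 1.047^6.20 = 0.233 × 1.329 = 0.3098 d⁻¹.

k_d ≈ 0.310 d⁻¹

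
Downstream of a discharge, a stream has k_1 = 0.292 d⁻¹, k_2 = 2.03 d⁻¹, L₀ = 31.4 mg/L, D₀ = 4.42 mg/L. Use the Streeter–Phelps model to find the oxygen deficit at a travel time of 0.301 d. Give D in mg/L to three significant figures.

k_1 L₀/(k_2−k_1) = 0.292×31.4/(2.03−0.292) = 9.169/1.738 = 5.275 mg/L.
e^(−k_1 t) = e^(−0.292×0.3010) = 0.9159; e^(−k_2 t) = e^(−2.03×0.3010) = 0.5428.
D = 5.275 × (0.9159 − 0.5428) + 4.42 × 0.5428 = 1.968 + 2.399 = 4.367 mg/L.

D ≈ 4.37 mg/L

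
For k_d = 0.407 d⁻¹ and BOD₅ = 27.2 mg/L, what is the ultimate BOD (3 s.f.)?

L₀ ≈ 31.3 mg/L

BOD₅ = L₀(1 − e^(−5k_d)) ⇒ L₀ = BOD₅ / (1 − e^(−5×0.407))
= 27.2 / (1 − 0.1307) = 27.2 / 0.8693 = 31.29 mg/L.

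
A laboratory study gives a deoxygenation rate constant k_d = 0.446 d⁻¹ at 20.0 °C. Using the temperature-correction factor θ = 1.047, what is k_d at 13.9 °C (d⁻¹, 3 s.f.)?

k_d ≈ 0.337 d⁻¹

k_d(T₂) = k_d(T₁) · θ^(T₂−T₁) = 0.446 × 1.047^(13.9−20.0)
= 0.446 × 1.047^-6.10 = 0.446 × 0.7557 = 0.3370 d⁻¹.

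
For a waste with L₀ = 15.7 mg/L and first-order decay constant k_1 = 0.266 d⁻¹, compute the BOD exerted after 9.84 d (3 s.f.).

y ≈ 14.6 mg/L

y_t = L₀(1 − e^(−k_1 t)) = 15.7 × (1 − e^(−0.266×9.84))
= 15.7 × (1 − 0.07299) = 15.7 × 0.9270 = 14.55 mg/L.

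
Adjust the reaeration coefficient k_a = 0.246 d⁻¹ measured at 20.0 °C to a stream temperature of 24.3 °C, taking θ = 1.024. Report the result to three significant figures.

k_a ≈ 0.272 d⁻¹

k_a(T₂) = k_a(T₁) · θ^(T₂−T₁) = 0.246 × 1.024^(24.3−20.0)
= 0.246 × 1.024^4.30 = 0.246 × 1.107 = 0.2724 d⁻¹.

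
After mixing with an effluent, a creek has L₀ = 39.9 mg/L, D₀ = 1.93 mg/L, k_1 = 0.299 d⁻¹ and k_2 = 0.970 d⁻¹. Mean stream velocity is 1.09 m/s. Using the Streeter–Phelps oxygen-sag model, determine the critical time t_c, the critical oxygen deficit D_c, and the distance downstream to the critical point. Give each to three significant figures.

t_c ≈ 1.58 d; D_c ≈ 7.66 mg/L; x_c ≈ 149 km

t_c = [1/(k_2−k_1)] ln[(k_2/k_1)(1 − D₀(k_2−k_1)/(k_1 L₀))]
= [1/(0.970−0.299)] ln[(0.970/0.299)(1 − 1.93×0.6710/(0.299×39.9))]
= (1/0.6710) ln[3.244 × 0.8914] = 1.490 × ln(2.892) = 1.490 × 1.062 = 1.583 d.
L(t_c) = L₀ e^(−k_1 t_c) = 39.9 × 0.6230 = 24.86 mg/L, and at the critical point k_2 D_c = k_1 L, so D_c = (0.299/0.970) × 24.86 = 7.662 mg/L.
x_c = v t_c = 1.09 m/s × 1.583 d × 86400 s/d = 149000 m ≈ 149 km.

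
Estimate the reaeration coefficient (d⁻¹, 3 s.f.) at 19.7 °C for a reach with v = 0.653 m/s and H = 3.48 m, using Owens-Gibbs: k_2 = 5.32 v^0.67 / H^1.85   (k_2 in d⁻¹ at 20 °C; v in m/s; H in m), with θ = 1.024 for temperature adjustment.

k_2 ≈ 0.395 d⁻¹

k_2(20) = 5.32 × 0.653^0.67 / 3.48^1.85 = 5.32 × 0.7516 / 10.04 = 0.3981 d⁻¹.
k_2(19.7) = 0.3981 × 1.024^(19.7−20) = 0.3981 × 0.9929 = 0.3953 d⁻¹.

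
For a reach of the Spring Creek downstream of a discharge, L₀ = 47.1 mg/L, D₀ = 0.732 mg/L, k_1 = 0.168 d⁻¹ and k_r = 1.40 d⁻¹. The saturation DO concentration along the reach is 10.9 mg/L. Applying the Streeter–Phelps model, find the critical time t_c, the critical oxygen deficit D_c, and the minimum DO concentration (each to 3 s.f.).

t_c ≈ 1.62 d; D_c ≈ 4.30 mg/L; min DO ≈ 6.60 mg/L

With k_r/k_1 = 8.333 and 1 − D₀(k_r−k_1)/(k_1 L₀) = 0.8860,
t_c = ln(8.333 × 0.8860) / (1.40 − 0.168) = ln(7.384) / 1.232 = 1.999/1.232 = 1.623 d.
D_c = (k_1/k_r) L₀ e^(−k_1 t_c) = (0.168/1.40) × 47.1 × e^(−0.168×1.623) = 0.1200 × 47.1 × 0.7614 = 4.303 mg/L.
Minimum DO = C_s − D_c = 10.9 − 4.303 = 6.597 mg/L.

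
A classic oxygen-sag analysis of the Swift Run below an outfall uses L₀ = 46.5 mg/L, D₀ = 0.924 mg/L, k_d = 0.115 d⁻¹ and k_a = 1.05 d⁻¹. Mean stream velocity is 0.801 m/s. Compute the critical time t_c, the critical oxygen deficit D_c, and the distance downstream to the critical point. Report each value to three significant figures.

With k_a/k_d = 9.130 and 1 − D₀(k_a−k_d)/(k_d L₀) = 0.8384,
t_c = ln(9.130 × 0.8384) / (1.05 − 0.115) = ln(7.655) / 0.9350 = 2.035/0.9350 = 2.177 d.
D_c = (k_d/k_a) L₀ e^(−k_d t_c) = (0.115/1.05) × 46.5 × e^(−0.115×2.177) = 0.1095 × 46.5 × 0.7785 = 3.965 mg/L.
x_c = v t_c = 0.801 m/s × 2.177 d × 86400 s/d = 150700 m ≈ 151 km.

t_c ≈ 2.18 d; D_c ≈ 3.96 mg/L; x_c ≈ 151 km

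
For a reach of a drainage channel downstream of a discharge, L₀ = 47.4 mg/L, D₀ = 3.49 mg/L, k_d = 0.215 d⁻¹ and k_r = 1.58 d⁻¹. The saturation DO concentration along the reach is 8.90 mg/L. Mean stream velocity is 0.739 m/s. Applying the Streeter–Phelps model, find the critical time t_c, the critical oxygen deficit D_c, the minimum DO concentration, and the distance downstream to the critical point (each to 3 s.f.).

At the critical point dD/dt = 0, so k_d L₀ e^(−k_d t) = k_r D. Substituting D(t) from the Streeter–Phelps equation and solving for t gives
t_c = ln[(k_r/k_d)(1 − D₀(k_r−k_d)/(k_d L₀))] / (k_r−k_d).
Here k_r−k_d = 1.365 d⁻¹ and 1 − D₀(k_r−k_d)/(k_d L₀) = 1 − 3.49×1.365/(0.215×47.4) = 0.5325, so
t_c = ln(7.349 × 0.5325) / 1.365 = 1.364 / 1.365 = 0.9996 d.
D_c = (k_d/k_r) L₀ e^(−k_d t_c) = (0.215/1.58) × 47.4 × e^(−0.215×0.9996) = 0.1361 × 47.4 × 0.8066 = 5.203 mg/L.
Minimum DO = C_s − D_c = 8.90 − 5.203 = 3.697 mg/L.
x_c = v t_c = 0.739 m/s × 0.9996 d × 86400 s/d = 63820 m ≈ 63.8 km.

t_c ≈ 1.00 d; D_c ≈ 5.20 mg/L; min DO ≈ 3.70 mg/L; x_c ≈ 63.8 km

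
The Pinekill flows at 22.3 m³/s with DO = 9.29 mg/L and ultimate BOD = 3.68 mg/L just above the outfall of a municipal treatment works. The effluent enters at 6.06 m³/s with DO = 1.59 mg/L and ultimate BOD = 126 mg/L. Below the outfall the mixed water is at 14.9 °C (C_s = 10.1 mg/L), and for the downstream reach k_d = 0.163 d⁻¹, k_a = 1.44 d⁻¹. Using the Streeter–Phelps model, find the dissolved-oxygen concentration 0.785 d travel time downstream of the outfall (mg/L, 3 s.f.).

Mixed DO = (22.3×9.29 + 6.06×1.59)/(22.3+6.06) = 216.8/28.36 = 7.645 mg/L.
Mixed L₀ = (22.3×3.68 + 6.06×126)/(28.36) = 845.6/28.36 = 29.82 mg/L.
Initial deficit D₀ = C_s − DO₀ = 10.1 − 7.645 = 2.455 mg/L.
D(0.785) = [0.163×29.82/(1.44−0.163)](e^(−0.163×0.785) − e^(−1.44×0.785)) + 2.455 e^(−1.44×0.785)
= 3.806 × (0.8799 − 0.3229) + 2.455 × 0.3229 = 2.913 mg/L.
DO = 10.1 − 2.913 = 7.187 mg/L.

DO ≈ 7.19 mg/L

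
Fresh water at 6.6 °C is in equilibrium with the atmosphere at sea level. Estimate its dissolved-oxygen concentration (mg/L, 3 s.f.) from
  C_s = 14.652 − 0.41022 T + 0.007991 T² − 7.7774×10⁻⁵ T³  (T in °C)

C_s = 14.652 − 0.41022×6.6 + 0.007991×6.6² − 7.7774×10⁻⁵×6.6³ = 12.27 mg/L.

C_s ≈ 12.3 mg/L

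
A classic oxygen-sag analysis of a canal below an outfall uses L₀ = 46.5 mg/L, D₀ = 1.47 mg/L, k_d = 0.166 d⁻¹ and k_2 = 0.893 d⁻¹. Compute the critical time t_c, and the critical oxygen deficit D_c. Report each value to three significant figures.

t_c ≈ 2.11 d; D_c ≈ 6.09 mg/L

At the critical point dD/dt = 0, so k_d L₀ e^(−k_d t) = k_2 D. Substituting D(t) from the Streeter–Phelps equation and solving for t gives
t_c = ln[(k_2/k_d)(1 − D₀(k_2−k_d)/(k_d L₀))] / (k_2−k_d).
Here k_2−k_d = 0.7270 d⁻¹ and 1 − D₀(k_2−k_d)/(k_d L₀) = 1 − 1.47×0.7270/(0.166×46.5) = 0.8616, so
t_c = ln(5.380 × 0.8616) / 0.7270 = 1.534 / 0.7270 = 2.109 d.
L(t_c) = L₀ e^(−k_d t_c) = 46.5 × 0.7046 = 32.76 mg/L, and at the critical point k_2 D_c = k_d L, so D_c = (0.166/0.893) × 32.76 = 6.090 mg/L.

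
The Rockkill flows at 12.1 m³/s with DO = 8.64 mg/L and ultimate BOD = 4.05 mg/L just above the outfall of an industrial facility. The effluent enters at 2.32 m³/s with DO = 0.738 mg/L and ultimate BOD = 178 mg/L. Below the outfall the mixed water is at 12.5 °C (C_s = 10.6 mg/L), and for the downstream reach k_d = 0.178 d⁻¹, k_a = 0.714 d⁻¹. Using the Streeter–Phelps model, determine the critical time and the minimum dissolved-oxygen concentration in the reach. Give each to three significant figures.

t_c ≈ 1.92 d; minimum DO ≈ 4.92 mg/L

Mixed DO = (12.1×8.64 + 2.32×0.738)/(12.1+2.32) = 106.3/14.42 = 7.369 mg/L.
Mixed L₀ = (12.1×4.05 + 2.32×178)/(14.42) = 462.0/14.42 = 32.04 mg/L.
Initial deficit D₀ = C_s − DO₀ = 10.6 − 7.369 = 3.231 mg/L.
t_c = (1/0.5360) ln[(0.714/0.178)(1 − 3.231×0.5360/(0.178×32.04))] = 1.866 × ln(2.793) = 1.916 d.
D_c = (0.178/0.714) × 32.04 × e^(−0.178×1.916) = 0.2493 × 32.04 × 0.7110 = 5.679 mg/L.
Minimum DO = 10.6 − 5.679 = 4.921 mg/L.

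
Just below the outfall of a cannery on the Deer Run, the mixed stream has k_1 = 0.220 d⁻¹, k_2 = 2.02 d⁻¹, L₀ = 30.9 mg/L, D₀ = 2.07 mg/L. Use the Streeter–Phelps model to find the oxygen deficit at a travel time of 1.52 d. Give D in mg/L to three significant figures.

D ≈ 2.62 mg/L

k_1 L₀/(k_2−k_1) = 0.220×30.9/(2.02−0.220) = 6.798/1.800 = 3.777 mg/L.
e^(−k_1 t) = e^(−0.220×1.520) = 0.7158; e^(−k_2 t) = e^(−2.02×1.520) = 0.04640.
D = 3.777 × (0.7158 − 0.04640) + 2.07 × 0.04640 = 2.528 + 0.09605 = 2.624 mg/L.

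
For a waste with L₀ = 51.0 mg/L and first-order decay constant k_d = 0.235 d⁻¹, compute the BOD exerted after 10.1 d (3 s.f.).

y ≈ 46.2 mg/L

y_t = L₀(1 − e^(−k_d t)) = 51.0 × (1 − e^(−0.235×10.1))
= 51.0 × (1 − 0.09315) = 51.0 × 0.9068 = 46.25 mg/L.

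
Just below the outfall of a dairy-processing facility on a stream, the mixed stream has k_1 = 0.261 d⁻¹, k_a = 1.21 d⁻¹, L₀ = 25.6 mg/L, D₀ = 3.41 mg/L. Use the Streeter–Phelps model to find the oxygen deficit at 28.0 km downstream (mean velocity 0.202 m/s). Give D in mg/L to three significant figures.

D ≈ 4.11 mg/L

Travel time t = x/v = 28.0 km / (0.202 m/s) = 28000 m / 0.202 m/s = 138600 s = 1.604 d.
k_1 L₀/(k_a−k_1) = 0.261×25.6/(1.21−0.261) = 6.682/0.9490 = 7.041 mg/L.
e^(−k_1 t) = e^(−0.261×1.604) = 0.6579; e^(−k_a t) = e^(−1.21×1.604) = 0.1435.
D = 7.041 × (0.6579 − 0.1435) + 3.41 × 0.1435 = 3.621 + 0.4894 = 4.111 mg/L.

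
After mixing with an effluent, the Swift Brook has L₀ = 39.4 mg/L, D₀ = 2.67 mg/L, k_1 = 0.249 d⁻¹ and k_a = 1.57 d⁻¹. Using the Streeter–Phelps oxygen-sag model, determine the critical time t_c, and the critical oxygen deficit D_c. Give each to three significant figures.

With k_a/k_1 = 6.305 and 1 − D₀(k_a−k_1)/(k_1 L₀) = 0.6405,
t_c = ln(6.305 × 0.6405) / (1.57 − 0.249) = ln(4.038) / 1.321 = 1.396/1.321 = 1.057 d.
L(t_c) = L₀ e^(−k_1 t_c) = 39.4 × 0.7687 = 30.29 mg/L, and at the critical point k_a D_c = k_1 L, so D_c = (0.249/1.57) × 30.29 = 4.803 mg/L.

t_c ≈ 1.06 d; D_c ≈ 4.80 mg/L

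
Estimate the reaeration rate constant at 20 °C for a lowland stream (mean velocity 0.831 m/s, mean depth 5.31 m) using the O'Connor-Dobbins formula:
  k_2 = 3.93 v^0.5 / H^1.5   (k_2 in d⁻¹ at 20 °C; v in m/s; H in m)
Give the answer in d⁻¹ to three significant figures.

k_2 ≈ 0.293 d⁻¹

k_2 = 3.93 × 0.831^0.5 / 5.31^1.5 = 3.93 × 0.9116 / 12.24 = 0.2928 d⁻¹.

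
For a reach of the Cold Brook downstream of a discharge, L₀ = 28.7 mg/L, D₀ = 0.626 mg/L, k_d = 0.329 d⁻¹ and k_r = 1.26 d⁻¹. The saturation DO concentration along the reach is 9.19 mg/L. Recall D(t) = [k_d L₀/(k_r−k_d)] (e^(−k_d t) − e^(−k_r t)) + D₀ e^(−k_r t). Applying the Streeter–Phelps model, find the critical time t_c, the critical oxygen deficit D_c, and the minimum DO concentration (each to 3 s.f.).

t_c ≈ 1.37 d; D_c ≈ 4.77 mg/L; min DO ≈ 4.42 mg/L

With k_r/k_d = 3.830 and 1 − D₀(k_r−k_d)/(k_d L₀) = 0.9383,
t_c = ln(3.830 × 0.9383) / (1.26 − 0.329) = ln(3.593) / 0.9310 = 1.279/0.9310 = 1.374 d.
L(t_c) = L₀ e^(−k_d t_c) = 28.7 × 0.6363 = 18.26 mg/L, and at the critical point k_r D_c = k_d L, so D_c = (0.329/1.26) × 18.26 = 4.769 mg/L.
Minimum DO = C_s − D_c = 9.19 − 4.769 = 4.421 mg/L.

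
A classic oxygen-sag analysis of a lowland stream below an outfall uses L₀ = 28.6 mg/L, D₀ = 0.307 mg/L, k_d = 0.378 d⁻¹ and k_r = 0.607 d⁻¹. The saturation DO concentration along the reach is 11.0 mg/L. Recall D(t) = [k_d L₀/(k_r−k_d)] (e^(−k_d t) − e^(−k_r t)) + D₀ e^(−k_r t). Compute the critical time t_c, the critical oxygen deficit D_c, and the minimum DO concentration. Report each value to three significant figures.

t_c ≈ 2.04 d; D_c ≈ 8.24 mg/L; min DO ≈ 2.76 mg/L

At the critical point dD/dt = 0, so k_d L₀ e^(−k_d t) = k_r D. Substituting D(t) from the Streeter–Phelps equation and solving for t gives
t_c = ln[(k_r/k_d)(1 − D₀(k_r−k_d)/(k_d L₀))] / (k_r−k_d).
Here k_r−k_d = 0.2290 d⁻¹ and 1 − D₀(k_r−k_d)/(k_d L₀) = 1 − 0.307×0.2290/(0.378×28.6) = 0.9935, so
t_c = ln(1.606 × 0.9935) / 0.2290 = 0.4671 / 0.2290 = 2.040 d.
L(t_c) = L₀ e^(−k_d t_c) = 28.6 × 0.4625 = 13.23 mg/L, and at the critical point k_r D_c = k_d L, so D_c = (0.378/0.607) × 13.23 = 8.238 mg/L.
Minimum DO = C_s − D_c = 11.0 − 8.238 = 2.762 mg/L.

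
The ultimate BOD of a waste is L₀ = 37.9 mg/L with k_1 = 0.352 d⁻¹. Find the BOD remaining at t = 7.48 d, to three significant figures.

L_t = L₀ e^(−k_1 t) = 37.9 × e^(−0.352×7.48) = 37.9 × 0.07187 = 2.724 mg/L.

L ≈ 2.72 mg/L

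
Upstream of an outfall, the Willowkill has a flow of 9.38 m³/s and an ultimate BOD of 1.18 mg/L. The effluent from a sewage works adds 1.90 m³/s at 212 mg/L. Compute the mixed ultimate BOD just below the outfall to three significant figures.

Flow-weighted mixing: C = (Q_r C_r + Q_w C_w)/(Q_r + Q_w)
= (9.38×1.18 + 1.90×212)/(9.38 + 1.90) = 413.9/11.28 = 36.69 mg/L.

36.7 mg/L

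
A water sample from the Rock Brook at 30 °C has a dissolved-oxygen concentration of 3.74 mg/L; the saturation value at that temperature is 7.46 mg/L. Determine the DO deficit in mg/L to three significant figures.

D = C_s − C = 7.46 − 3.74 = 3.72 mg/L.

D ≈ 3.72 mg/L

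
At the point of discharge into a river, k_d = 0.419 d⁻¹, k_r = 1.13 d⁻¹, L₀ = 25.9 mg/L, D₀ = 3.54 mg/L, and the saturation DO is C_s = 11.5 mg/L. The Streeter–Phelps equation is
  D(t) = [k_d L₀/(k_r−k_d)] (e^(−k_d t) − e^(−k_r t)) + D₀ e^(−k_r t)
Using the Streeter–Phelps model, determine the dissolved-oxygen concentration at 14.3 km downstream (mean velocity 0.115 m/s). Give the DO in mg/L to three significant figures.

Travel time t = x/v = 14.3 km / (0.115 m/s) = 14300 m / 0.115 m/s = 124300 s = 1.439 d.
k_d L₀/(k_r−k_d) = 0.419×25.9/(1.13−0.419) = 10.85/0.7110 = 15.26 mg/L.
e^(−k_d t) = e^(−0.419×1.439) = 0.5472; e^(−k_r t) = e^(−1.13×1.439) = 0.1967.
D = 15.26 × (0.5472 − 0.1967) + 3.54 × 0.1967 = 5.350 + 0.6962 = 6.046 mg/L.
DO = C_s − D = 11.5 − 6.046 = 5.454 mg/L.

DO ≈ 5.45 mg/L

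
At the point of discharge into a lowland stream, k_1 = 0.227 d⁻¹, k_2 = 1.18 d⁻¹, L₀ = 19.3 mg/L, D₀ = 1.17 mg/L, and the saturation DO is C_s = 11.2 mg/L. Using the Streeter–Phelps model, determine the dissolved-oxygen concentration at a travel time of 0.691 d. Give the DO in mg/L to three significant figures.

k_1 L₀/(k_2−k_1) = 0.227×19.3/(1.18−0.227) = 4.381/0.9530 = 4.597 mg/L.
e^(−k_1 t) = e^(−0.227×0.6910) = 0.8548; e^(−k_2 t) = e^(−1.18×0.6910) = 0.4425.
D = 4.597 × (0.8548 − 0.4425) + 1.17 × 0.4425 = 1.896 + 0.5177 = 2.413 mg/L.
DO = C_s − D = 11.2 − 2.413 = 8.787 mg/L.

DO ≈ 8.79 mg/L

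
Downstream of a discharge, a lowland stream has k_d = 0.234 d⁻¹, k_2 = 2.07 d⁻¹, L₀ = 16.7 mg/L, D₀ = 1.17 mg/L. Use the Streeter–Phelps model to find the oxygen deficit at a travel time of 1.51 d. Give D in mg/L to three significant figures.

k_d L₀/(k_2−k_d) = 0.234×16.7/(2.07−0.234) = 3.908/1.836 = 2.128 mg/L.
e^(−k_d t) = e^(−0.234×1.510) = 0.7023; e^(−k_2 t) = e^(−2.07×1.510) = 0.04391.
D = 2.128 × (0.7023 − 0.04391) + 1.17 × 0.04391 = 1.401 + 0.05137 = 1.453 mg/L.

D ≈ 1.45 mg/L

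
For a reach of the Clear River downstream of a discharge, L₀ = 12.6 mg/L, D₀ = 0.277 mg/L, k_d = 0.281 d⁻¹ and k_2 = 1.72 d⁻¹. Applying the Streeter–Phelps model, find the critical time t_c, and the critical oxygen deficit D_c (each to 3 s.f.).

With k_2/k_d = 6.121 and 1 − D₀(k_2−k_d)/(k_d L₀) = 0.8874,
t_c = ln(6.121 × 0.8874) / (1.72 − 0.281) = ln(5.432) / 1.439 = 1.692/1.439 = 1.176 d.
L(t_c) = L₀ e^(−k_d t_c) = 12.6 × 0.7186 = 9.054 mg/L, and at the critical point k_2 D_c = k_d L, so D_c = (0.281/1.72) × 9.054 = 1.479 mg/L.

t_c ≈ 1.18 d; D_c ≈ 1.48 mg/L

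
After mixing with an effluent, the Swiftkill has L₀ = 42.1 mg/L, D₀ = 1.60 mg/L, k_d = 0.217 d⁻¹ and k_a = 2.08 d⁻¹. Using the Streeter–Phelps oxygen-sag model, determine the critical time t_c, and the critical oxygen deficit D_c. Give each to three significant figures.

At the critical point dD/dt = 0, so k_d L₀ e^(−k_d t) = k_a D. Substituting D(t) from the Streeter–Phelps equation and solving for t gives
t_c = ln[(k_a/k_d)(1 − D₀(k_a−k_d)/(k_d L₀))] / (k_a−k_d).
Here k_a−k_d = 1.863 d⁻¹ and 1 − D₀(k_a−k_d)/(k_d L₀) = 1 − 1.60×1.863/(0.217×42.1) = 0.6737, so
t_c = ln(9.585 × 0.6737) / 1.863 = 1.865 / 1.863 = 1.001 d.
L(t_c) = L₀ e^(−k_d t_c) = 42.1 × 0.8047 = 33.88 mg/L, and at the critical point k_a D_c = k_d L, so D_c = (0.217/2.08) × 33.88 = 3.534 mg/L.

t_c ≈ 1.00 d; D_c ≈ 3.53 mg/L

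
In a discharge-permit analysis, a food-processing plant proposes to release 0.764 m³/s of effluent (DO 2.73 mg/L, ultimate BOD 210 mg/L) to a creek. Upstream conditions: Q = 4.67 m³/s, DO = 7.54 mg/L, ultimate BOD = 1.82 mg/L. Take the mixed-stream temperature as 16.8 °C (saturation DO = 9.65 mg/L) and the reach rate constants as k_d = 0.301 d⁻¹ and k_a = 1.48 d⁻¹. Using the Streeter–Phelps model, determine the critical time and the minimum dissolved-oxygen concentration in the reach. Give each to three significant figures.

Mixed DO = (4.67×7.54 + 0.764×2.73)/(4.67+0.764) = 37.30/5.434 = 6.864 mg/L.
Mixed L₀ = (4.67×1.82 + 0.764×210)/(5.434) = 168.9/5.434 = 31.09 mg/L.
Initial deficit D₀ = C_s − DO₀ = 9.65 − 6.864 = 2.786 mg/L.
t_c = (1/1.179) ln[(1.48/0.301)(1 − 2.786×1.179/(0.301×31.09))] = 0.8482 × ln(3.191) = 0.9841 d.
D_c = (0.301/1.48) × 31.09 × e^(−0.301×0.9841) = 0.2034 × 31.09 × 0.7436 = 4.702 mg/L.
Minimum DO = 9.65 − 4.702 = 4.948 mg/L.

t_c ≈ 0.984 d; minimum DO ≈ 4.95 mg/L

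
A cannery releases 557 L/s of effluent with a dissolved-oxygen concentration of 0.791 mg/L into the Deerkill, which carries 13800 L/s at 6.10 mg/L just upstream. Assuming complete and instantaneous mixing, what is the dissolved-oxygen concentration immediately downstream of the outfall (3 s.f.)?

5.89 mg/L

Flow-weighted mixing: C = (Q_r C_r + Q_w C_w)/(Q_r + Q_w)
= (13800×6.10 + 557×0.791)/(13800 + 557) = 84620/14360 = 5.894 mg/L.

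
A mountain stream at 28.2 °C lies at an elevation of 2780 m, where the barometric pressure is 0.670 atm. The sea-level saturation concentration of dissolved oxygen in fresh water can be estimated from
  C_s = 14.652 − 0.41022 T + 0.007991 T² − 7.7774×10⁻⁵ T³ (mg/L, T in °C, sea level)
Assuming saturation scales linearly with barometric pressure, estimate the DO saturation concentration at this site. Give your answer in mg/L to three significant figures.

At sea level: C_s = 14.652 − 0.41022×28.2 + 0.007991×28.2² − 7.7774×10⁻⁵×28.2³ = 7.694 mg/L.
Pressure correction: C_s' = 7.694 × 0.670 = 5.155 mg/L.

C_s ≈ 5.16 mg/L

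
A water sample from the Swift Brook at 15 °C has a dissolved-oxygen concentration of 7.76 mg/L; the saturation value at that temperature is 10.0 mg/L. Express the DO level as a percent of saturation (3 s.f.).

% saturation = C/C_s × 100 = 7.76/10.0 × 100 = 77.6 %.

77.6 % saturation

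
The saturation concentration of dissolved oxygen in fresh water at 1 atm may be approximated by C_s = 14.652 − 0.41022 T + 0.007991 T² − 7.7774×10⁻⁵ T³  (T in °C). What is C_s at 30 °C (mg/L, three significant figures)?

C_s = 14.652 − 0.41022×30 + 0.007991×30² − 7.7774×10⁻⁵×30³ = 7.437 mg/L.

C_s ≈ 7.44 mg/L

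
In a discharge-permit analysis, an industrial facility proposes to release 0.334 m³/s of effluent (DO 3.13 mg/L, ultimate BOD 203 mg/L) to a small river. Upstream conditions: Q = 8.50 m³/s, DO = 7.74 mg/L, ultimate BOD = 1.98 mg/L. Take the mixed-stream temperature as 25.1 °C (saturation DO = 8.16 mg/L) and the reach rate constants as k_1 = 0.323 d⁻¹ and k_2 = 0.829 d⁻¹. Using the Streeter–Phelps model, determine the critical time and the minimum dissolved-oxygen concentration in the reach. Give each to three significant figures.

Mixed DO = (8.50×7.74 + 0.334×3.13)/(8.50+0.334) = 66.84/8.834 = 7.566 mg/L.
Mixed L₀ = (8.50×1.98 + 0.334×203)/(8.834) = 84.63/8.834 = 9.580 mg/L.
Initial deficit D₀ = C_s − DO₀ = 8.16 − 7.566 = 0.5943 mg/L.
t_c = (1/0.5060) ln[(0.829/0.323)(1 − 0.5943×0.5060/(0.323×9.580))] = 1.976 × ln(2.317) = 1.661 d.
D_c = (0.323/0.829) × 9.580 × e^(−0.323×1.661) = 0.3896 × 9.580 × 0.5848 = 2.183 mg/L.
Minimum DO = 8.16 − 2.183 = 5.977 mg/L.

t_c ≈ 1.66 d; minimum DO ≈ 5.98 mg/L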